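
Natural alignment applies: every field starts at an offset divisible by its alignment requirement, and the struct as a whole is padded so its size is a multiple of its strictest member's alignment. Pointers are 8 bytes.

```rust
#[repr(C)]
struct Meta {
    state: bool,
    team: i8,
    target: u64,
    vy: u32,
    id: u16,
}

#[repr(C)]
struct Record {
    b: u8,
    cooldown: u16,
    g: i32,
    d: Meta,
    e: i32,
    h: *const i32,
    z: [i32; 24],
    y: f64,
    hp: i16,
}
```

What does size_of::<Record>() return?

160 bytes

Meta: @0: state [1B, align 1] → 1; @1: team [1B, align 1] → 2; +6 pad (align 8); @8: target [8B, align 8] → 16; @16: vy [4B, align 4] → 20; @20: id [2B, align 2] → 22; +2 tail pad (align 8); size 24, align 8
@0: b [1B, align 1] → 1
+1 pad (align 2)
@2: cooldown [2B, align 2] → 4
@4: g [4B, align 4] → 8
@8: d [24B, align 8] → 32
@32: e [4B, align 4] → 36
+4 pad (align 8)
@40: h [8B, align 8] → 48
@48: z [96B, align 4] → 144
@144: y [8B, align 8] → 152
@152: hp [2B, align 2] → 154
+6 tail pad (align 8)
size 160, align 8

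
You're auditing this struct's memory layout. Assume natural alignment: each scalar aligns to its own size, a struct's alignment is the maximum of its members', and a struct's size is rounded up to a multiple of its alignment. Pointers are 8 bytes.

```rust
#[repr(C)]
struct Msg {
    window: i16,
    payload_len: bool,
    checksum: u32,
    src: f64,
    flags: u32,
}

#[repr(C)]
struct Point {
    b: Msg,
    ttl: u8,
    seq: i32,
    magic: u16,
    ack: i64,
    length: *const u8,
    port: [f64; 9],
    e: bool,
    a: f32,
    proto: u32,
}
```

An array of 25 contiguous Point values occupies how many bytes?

3600

Msg: @0: window [2B, align 2] → 2; @2: payload_len [1B, align 1] → 3; +1 pad (align 4); @4: checksum [4B, align 4] → 8; @8: src [8B, align 8] → 16; @16: flags [4B, align 4] → 20; +4 tail pad (align 8); size 24, align 8
@0: b [24B, align 8] → 24
@24: ttl [1B, align 1] → 25
+3 pad (align 4)
@28: seq [4B, align 4] → 32
@32: magic [2B, align 2] → 34
+6 pad (align 8)
@40: ack [8B, align 8] → 48
@48: length [8B, align 8] → 56
@56: port [72B, align 8] → 128
@128: e [1B, align 1] → 129
+3 pad (align 4)
@132: a [4B, align 4] → 136
@136: proto [4B, align 4] → 140
+4 tail pad (align 8)
size 144, align 8
array of 25: 25 × 144 = 3600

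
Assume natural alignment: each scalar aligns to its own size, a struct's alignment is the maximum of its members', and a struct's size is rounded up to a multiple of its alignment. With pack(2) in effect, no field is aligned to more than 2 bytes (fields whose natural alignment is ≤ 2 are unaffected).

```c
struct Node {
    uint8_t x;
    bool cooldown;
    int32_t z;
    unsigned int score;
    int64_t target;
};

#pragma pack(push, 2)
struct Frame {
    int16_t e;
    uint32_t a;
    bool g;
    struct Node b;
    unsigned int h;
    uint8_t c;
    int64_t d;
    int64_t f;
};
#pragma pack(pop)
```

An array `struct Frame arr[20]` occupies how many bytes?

Node: 0..1  x  (1B, 1-aligned); 1..2  cooldown  (1B, 1-aligned); 2..4  -- padding (2B); 4..8  z  (4B, 4-aligned); 8..12  score  (4B, 4-aligned); 12..16  -- padding (4B); 16..24  target  (8B, 8-aligned); sizeof = 24, alignof = 8
0..2  e  (2B, 2-aligned)
2..6  a  (4B, 2-aligned)
6..7  g  (1B, 1-aligned)
7..8  -- padding (1B)
8..32  b  (24B, 2-aligned)
32..36  h  (4B, 2-aligned)
36..37  c  (1B, 1-aligned)
37..38  -- padding (1B)
38..46  d  (8B, 2-aligned)
46..54  f  (8B, 2-aligned)
sizeof = 54, alignof = 2
array of 20: 20 × 54 = 1080

1080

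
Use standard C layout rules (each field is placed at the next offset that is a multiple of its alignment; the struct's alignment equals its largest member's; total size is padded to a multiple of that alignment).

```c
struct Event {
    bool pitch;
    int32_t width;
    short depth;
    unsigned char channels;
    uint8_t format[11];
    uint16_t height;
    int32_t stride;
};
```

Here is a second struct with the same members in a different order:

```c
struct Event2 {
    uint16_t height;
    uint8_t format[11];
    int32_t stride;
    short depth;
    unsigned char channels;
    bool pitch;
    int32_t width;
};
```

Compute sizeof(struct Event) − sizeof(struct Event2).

0

@0: pitch [1B, align 1] → 1
+3 pad (align 4)
@4: width [4B, align 4] → 8
@8: depth [2B, align 2] → 10
@10: channels [1B, align 1] → 11
@11: format [11B, align 1] → 22
@22: height [2B, align 2] → 24
@24: stride [4B, align 4] → 28
size 28, align 4
— Event2 —
@0: height [2B, align 2] → 2
@2: format [11B, align 1] → 13
+3 pad (align 4)
@16: stride [4B, align 4] → 20
@20: depth [2B, align 2] → 22
@22: channels [1B, align 1] → 23
@23: pitch [1B, align 1] → 24
@24: width [4B, align 4] → 28
size 28, align 4
28 − 28 = 0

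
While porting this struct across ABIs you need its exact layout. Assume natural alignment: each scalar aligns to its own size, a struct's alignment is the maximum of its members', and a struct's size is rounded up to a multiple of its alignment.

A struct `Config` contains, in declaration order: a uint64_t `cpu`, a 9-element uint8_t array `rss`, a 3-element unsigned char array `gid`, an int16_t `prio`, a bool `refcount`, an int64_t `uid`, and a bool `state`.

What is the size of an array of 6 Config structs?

@0: cpu [8B, align 8] → 8
@8: rss [9B, align 1] → 17
@17: gid [3B, align 1] → 20
@20: prio [2B, align 2] → 22
@22: refcount [1B, align 1] → 23
+1 pad (align 8)
@24: uid [8B, align 8] → 32
@32: state [1B, align 1] → 33
+7 tail pad (align 8)
size 40, align 8
array of 6: 6 × 40 = 240

240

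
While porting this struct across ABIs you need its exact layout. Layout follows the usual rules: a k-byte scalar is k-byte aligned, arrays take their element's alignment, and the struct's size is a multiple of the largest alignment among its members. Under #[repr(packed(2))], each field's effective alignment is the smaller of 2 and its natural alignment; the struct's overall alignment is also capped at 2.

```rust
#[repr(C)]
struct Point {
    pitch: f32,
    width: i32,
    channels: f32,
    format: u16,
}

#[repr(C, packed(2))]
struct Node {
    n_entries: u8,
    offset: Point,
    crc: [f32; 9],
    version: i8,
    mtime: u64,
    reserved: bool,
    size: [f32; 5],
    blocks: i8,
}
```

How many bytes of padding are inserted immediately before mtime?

1

Point: 0..4  pitch  (4B, 4-aligned); 4..8  width  (4B, 4-aligned); 8..12  channels  (4B, 4-aligned); 12..14  format  (2B, 2-aligned); 14..16  -- tail padding (2B); sizeof = 16, alignof = 4
0..1  n_entries  (1B, 1-aligned)
1..2  -- padding (1B)
2..18  offset  (16B, 2-aligned)
18..54  crc  (36B, 2-aligned)
54..55  version  (1B, 1-aligned)
55..56  -- padding (1B)
56..64  mtime  (8B, 2-aligned)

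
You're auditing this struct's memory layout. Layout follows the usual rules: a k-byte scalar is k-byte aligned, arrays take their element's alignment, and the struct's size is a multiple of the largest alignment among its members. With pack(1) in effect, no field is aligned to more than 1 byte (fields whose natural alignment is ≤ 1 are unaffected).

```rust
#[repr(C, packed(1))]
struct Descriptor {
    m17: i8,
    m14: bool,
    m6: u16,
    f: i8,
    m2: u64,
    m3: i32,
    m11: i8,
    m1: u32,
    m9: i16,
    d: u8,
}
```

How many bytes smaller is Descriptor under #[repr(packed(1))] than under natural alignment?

7

natural layout:
  0..1  m17  (1B, 1-aligned)
  1..2  m14  (1B, 1-aligned)
  2..4  m6  (2B, 2-aligned)
  4..5  f  (1B, 1-aligned)
  5..8  -- padding (3B)
  8..16  m2  (8B, 8-aligned)
  16..20  m3  (4B, 4-aligned)
  20..21  m11  (1B, 1-aligned)
  21..24  -- padding (3B)
  24..28  m1  (4B, 4-aligned)
  28..30  m9  (2B, 2-aligned)
  30..31  d  (1B, 1-aligned)
  31..32  -- tail padding (1B)
  sizeof = 32, alignof = 8
packed(1) layout:
  0..1  m17  (1B, 1-aligned)
  1..2  m14  (1B, 1-aligned)
  2..4  m6  (2B, 1-aligned)
  4..5  f  (1B, 1-aligned)
  5..13  m2  (8B, 1-aligned)
  13..17  m3  (4B, 1-aligned)
  17..18  m11  (1B, 1-aligned)
  18..22  m1  (4B, 1-aligned)
  22..24  m9  (2B, 1-aligned)
  24..25  d  (1B, 1-aligned)
  sizeof = 25, alignof = 1
32 − 25 = 7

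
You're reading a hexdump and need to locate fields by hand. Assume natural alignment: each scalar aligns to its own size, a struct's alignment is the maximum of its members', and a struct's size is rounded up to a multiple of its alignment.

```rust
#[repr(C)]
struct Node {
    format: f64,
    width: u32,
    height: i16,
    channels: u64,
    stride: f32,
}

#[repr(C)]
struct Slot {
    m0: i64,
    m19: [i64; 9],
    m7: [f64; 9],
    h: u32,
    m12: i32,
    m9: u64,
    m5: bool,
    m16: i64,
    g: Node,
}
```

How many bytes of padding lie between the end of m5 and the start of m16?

Node: 0..8  format  (8B, 8-aligned); 8..12  width  (4B, 4-aligned); 12..14  height  (2B, 2-aligned); 14..16  -- padding (2B); 16..24  channels  (8B, 8-aligned); 24..28  stride  (4B, 4-aligned); 28..32  -- tail padding (4B); sizeof = 32, alignof = 8
0..8  m0  (8B, 8-aligned)
8..80  m19  (72B, 8-aligned)
80..152  m7  (72B, 8-aligned)
152..156  h  (4B, 4-aligned)
156..160  m12  (4B, 4-aligned)
160..168  m9  (8B, 8-aligned)
168..169  m5  (1B, 1-aligned)
169..176  -- padding (7B)
176..184  m16  (8B, 8-aligned)

7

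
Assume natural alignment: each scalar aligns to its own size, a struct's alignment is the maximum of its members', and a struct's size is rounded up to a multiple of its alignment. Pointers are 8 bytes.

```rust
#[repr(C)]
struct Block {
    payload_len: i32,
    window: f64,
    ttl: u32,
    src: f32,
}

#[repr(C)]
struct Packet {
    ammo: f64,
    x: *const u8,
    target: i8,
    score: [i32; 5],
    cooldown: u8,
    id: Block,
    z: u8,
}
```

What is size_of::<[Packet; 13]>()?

1040

Block: 0..4  payload_len  (4B, 4-aligned); 4..8  -- padding (4B); 8..16  window  (8B, 8-aligned); 16..20  ttl  (4B, 4-aligned); 20..24  src  (4B, 4-aligned); sizeof = 24, alignof = 8
0..8  ammo  (8B, 8-aligned)
8..16  x  (8B, 8-aligned)
16..17  target  (1B, 1-aligned)
17..20  -- padding (3B)
20..40  score  (20B, 4-aligned)
40..41  cooldown  (1B, 1-aligned)
41..48  -- padding (7B)
48..72  id  (24B, 8-aligned)
72..73  z  (1B, 1-aligned)
73..80  -- tail padding (7B)
sizeof = 80, alignof = 8
array of 13: 13 × 80 = 1040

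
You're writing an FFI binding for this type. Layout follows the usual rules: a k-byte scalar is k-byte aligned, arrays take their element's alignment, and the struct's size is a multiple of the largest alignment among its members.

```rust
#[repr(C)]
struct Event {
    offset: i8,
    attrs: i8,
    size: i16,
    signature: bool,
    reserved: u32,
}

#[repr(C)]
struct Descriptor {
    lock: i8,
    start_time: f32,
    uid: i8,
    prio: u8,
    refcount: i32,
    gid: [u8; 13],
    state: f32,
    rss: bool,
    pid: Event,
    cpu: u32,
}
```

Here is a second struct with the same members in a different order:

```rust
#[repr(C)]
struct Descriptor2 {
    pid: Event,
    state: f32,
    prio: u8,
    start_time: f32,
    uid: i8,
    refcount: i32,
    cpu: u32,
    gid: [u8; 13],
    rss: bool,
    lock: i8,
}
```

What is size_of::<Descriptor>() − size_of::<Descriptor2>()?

Event: offset at 0 (size 1, align 1) → ends 1; attrs at 1 (size 1, align 1) → ends 2; size at 2 (size 2, align 2) → ends 4; signature at 4 (size 1, align 1) → ends 5; pad 3 to align 4 for reserved; reserved at 8 (size 4, align 4) → ends 12; total 12 bytes, alignment 4
lock at 0 (size 1, align 1) → ends 1
pad 3 to align 4 for start_time
start_time at 4 (size 4, align 4) → ends 8
uid at 8 (size 1, align 1) → ends 9
prio at 9 (size 1, align 1) → ends 10
pad 2 to align 4 for refcount
refcount at 12 (size 4, align 4) → ends 16
gid at 16 (size 13, align 1) → ends 29
pad 3 to align 4 for state
state at 32 (size 4, align 4) → ends 36
rss at 36 (size 1, align 1) → ends 37
pad 3 to align 4 for pid
pid at 40 (size 12, align 4) → ends 52
cpu at 52 (size 4, align 4) → ends 56
total 56 bytes, alignment 4
— Descriptor2 —
pid at 0 (size 12, align 4) → ends 12
state at 12 (size 4, align 4) → ends 16
prio at 16 (size 1, align 1) → ends 17
pad 3 to align 4 for start_time
start_time at 20 (size 4, align 4) → ends 24
uid at 24 (size 1, align 1) → ends 25
pad 3 to align 4 for refcount
refcount at 28 (size 4, align 4) → ends 32
cpu at 32 (size 4, align 4) → ends 36
gid at 36 (size 13, align 1) → ends 49
rss at 49 (size 1, align 1) → ends 50
lock at 50 (size 1, align 1) → ends 51
tail pad 1 to reach multiple of 4
total 52 bytes, alignment 4
56 − 52 = 4

4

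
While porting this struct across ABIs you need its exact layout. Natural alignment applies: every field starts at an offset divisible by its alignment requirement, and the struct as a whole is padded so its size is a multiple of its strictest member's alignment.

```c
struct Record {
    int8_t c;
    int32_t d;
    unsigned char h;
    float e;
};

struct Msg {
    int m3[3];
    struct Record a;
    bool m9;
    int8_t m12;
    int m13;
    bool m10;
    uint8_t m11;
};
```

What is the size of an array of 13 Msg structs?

520

Record: @0: c [1B, align 1] → 1; +3 pad (align 4); @4: d [4B, align 4] → 8; @8: h [1B, align 1] → 9; +3 pad (align 4); @12: e [4B, align 4] → 16; size 16, align 4
@0: m3 [12B, align 4] → 12
@12: a [16B, align 4] → 28
@28: m9 [1B, align 1] → 29
@29: m12 [1B, align 1] → 30
+2 pad (align 4)
@32: m13 [4B, align 4] → 36
@36: m10 [1B, align 1] → 37
@37: m11 [1B, align 1] → 38
+2 tail pad (align 4)
size 40, align 4
array of 13: 13 × 40 = 520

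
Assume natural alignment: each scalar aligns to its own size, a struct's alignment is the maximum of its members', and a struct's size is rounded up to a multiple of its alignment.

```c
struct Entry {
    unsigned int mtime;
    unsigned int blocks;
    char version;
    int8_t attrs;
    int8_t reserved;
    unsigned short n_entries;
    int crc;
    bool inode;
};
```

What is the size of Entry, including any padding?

0..4  mtime  (4B, 4-aligned)
4..8  blocks  (4B, 4-aligned)
8..9  version  (1B, 1-aligned)
9..10  attrs  (1B, 1-aligned)
10..11  reserved  (1B, 1-aligned)
11..12  -- padding (1B)
12..14  n_entries  (2B, 2-aligned)
14..16  -- padding (2B)
16..20  crc  (4B, 4-aligned)
20..21  inode  (1B, 1-aligned)
21..24  -- tail padding (3B)
sizeof = 24, alignof = 4

24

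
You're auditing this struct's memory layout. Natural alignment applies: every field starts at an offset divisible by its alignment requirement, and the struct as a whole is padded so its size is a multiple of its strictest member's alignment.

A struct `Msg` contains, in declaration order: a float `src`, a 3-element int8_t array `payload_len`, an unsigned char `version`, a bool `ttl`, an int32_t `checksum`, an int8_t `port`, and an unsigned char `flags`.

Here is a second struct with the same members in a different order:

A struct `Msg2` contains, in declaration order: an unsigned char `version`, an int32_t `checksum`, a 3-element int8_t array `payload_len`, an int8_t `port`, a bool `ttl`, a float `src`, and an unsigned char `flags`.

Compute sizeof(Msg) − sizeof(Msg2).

src at 0 (size 4, align 4) → ends 4
payload_len at 4 (size 3, align 1) → ends 7
version at 7 (size 1, align 1) → ends 8
ttl at 8 (size 1, align 1) → ends 9
pad 3 to align 4 for checksum
checksum at 12 (size 4, align 4) → ends 16
port at 16 (size 1, align 1) → ends 17
flags at 17 (size 1, align 1) → ends 18
tail pad 2 to reach multiple of 4
total 20 bytes, alignment 4
— Msg2 —
version at 0 (size 1, align 1) → ends 1
pad 3 to align 4 for checksum
checksum at 4 (size 4, align 4) → ends 8
payload_len at 8 (size 3, align 1) → ends 11
port at 11 (size 1, align 1) → ends 12
ttl at 12 (size 1, align 1) → ends 13
pad 3 to align 4 for src
src at 16 (size 4, align 4) → ends 20
flags at 20 (size 1, align 1) → ends 21
tail pad 3 to reach multiple of 4
total 24 bytes, alignment 4
20 − 24 = -4

-4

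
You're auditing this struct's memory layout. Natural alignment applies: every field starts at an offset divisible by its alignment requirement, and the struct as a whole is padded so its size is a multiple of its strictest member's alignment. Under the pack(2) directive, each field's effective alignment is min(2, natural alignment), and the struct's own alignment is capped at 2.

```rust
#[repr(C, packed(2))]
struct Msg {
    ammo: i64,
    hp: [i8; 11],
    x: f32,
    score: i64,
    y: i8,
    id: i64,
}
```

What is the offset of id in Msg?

34

ammo at 0 (size 8, align 2) → ends 8
hp at 8 (size 11, align 1) → ends 19
pad 1 to align 2 for x
x at 20 (size 4, align 2) → ends 24
score at 24 (size 8, align 2) → ends 32
y at 32 (size 1, align 1) → ends 33
pad 1 to align 2 for id
id at 34 (size 8, align 2) → ends 42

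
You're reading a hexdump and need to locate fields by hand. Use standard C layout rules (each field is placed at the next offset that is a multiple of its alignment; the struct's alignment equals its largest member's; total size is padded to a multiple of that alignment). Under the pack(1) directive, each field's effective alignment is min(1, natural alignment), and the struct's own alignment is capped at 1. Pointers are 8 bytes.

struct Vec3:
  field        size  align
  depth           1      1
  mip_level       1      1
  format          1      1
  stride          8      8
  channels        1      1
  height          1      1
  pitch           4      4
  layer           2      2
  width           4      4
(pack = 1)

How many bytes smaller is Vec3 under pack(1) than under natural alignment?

natural layout:
  0..1  depth  (1B, 1-aligned)
  1..2  mip_level  (1B, 1-aligned)
  2..3  format  (1B, 1-aligned)
  3..8  -- padding (5B)
  8..16  stride  (8B, 8-aligned)
  16..17  channels  (1B, 1-aligned)
  17..18  height  (1B, 1-aligned)
  18..20  -- padding (2B)
  20..24  pitch  (4B, 4-aligned)
  24..26  layer  (2B, 2-aligned)
  26..28  -- padding (2B)
  28..32  width  (4B, 4-aligned)
  sizeof = 32, alignof = 8
packed(1) layout:
  0..1  depth  (1B, 1-aligned)
  1..2  mip_level  (1B, 1-aligned)
  2..3  format  (1B, 1-aligned)
  3..11  stride  (8B, 1-aligned)
  11..12  channels  (1B, 1-aligned)
  12..13  height  (1B, 1-aligned)
  13..17  pitch  (4B, 1-aligned)
  17..19  layer  (2B, 1-aligned)
  19..23  width  (4B, 1-aligned)
  sizeof = 23, alignof = 1
32 − 23 = 9

9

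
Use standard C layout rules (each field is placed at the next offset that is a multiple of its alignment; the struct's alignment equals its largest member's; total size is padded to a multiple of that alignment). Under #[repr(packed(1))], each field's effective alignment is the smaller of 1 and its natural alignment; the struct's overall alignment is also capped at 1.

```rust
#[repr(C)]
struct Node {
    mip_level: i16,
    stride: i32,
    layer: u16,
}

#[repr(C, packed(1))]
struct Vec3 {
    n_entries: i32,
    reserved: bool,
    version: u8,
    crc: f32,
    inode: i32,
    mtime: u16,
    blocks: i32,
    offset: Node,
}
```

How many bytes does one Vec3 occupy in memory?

Node: mip_level at 0 (size 2, align 2) → ends 2; pad 2 to align 4 for stride; stride at 4 (size 4, align 4) → ends 8; layer at 8 (size 2, align 2) → ends 10; tail pad 2 to reach multiple of 4; total 12 bytes, alignment 4
n_entries at 0 (size 4, align 1) → ends 4
reserved at 4 (size 1, align 1) → ends 5
version at 5 (size 1, align 1) → ends 6
crc at 6 (size 4, align 1) → ends 10
inode at 10 (size 4, align 1) → ends 14
mtime at 14 (size 2, align 1) → ends 16
blocks at 16 (size 4, align 1) → ends 20
offset at 20 (size 12, align 1) → ends 32
total 32 bytes, alignment 1

32 bytes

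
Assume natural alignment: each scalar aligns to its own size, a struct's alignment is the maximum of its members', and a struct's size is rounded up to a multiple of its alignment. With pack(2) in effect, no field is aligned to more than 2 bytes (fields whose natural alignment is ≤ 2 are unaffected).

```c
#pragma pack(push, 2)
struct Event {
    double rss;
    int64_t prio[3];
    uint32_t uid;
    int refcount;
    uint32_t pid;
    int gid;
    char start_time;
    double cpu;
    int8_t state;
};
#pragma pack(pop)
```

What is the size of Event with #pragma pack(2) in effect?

rss at 0 (size 8, align 2) → ends 8
prio at 8 (size 24, align 2) → ends 32
uid at 32 (size 4, align 2) → ends 36
refcount at 36 (size 4, align 2) → ends 40
pid at 40 (size 4, align 2) → ends 44
gid at 44 (size 4, align 2) → ends 48
start_time at 48 (size 1, align 1) → ends 49
pad 1 to align 2 for cpu
cpu at 50 (size 8, align 2) → ends 58
state at 58 (size 1, align 1) → ends 59
tail pad 1 to reach multiple of 2
total 60 bytes, alignment 2

60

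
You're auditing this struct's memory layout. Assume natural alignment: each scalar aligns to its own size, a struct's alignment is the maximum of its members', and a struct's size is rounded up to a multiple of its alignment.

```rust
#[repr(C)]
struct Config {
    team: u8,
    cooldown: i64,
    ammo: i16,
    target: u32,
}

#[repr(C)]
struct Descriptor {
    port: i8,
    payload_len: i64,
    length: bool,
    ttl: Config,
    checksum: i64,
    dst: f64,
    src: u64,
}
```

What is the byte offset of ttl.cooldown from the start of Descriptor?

32

Config: team at 0 (size 1, align 1) → ends 1; pad 7 to align 8 for cooldown; cooldown at 8 (size 8, align 8) → ends 16; ammo at 16 (size 2, align 2) → ends 18; pad 2 to align 4 for target; target at 20 (size 4, align 4) → ends 24; total 24 bytes, alignment 8
port at 0 (size 1, align 1) → ends 1
pad 7 to align 8 for payload_len
payload_len at 8 (size 8, align 8) → ends 16
length at 16 (size 1, align 1) → ends 17
pad 7 to align 8 for ttl
ttl at 24 (size 24, align 8) → ends 48
within Config: cooldown at 8
24 + 8 = 32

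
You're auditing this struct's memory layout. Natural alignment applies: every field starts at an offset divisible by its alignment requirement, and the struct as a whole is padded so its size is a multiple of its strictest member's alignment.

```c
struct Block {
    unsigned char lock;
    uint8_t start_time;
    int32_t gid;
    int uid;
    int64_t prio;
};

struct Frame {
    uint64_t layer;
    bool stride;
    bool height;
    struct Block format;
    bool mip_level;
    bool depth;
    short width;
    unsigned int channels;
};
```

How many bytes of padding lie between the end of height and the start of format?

6

Block: 0..1  lock  (1B, 1-aligned); 1..2  start_time  (1B, 1-aligned); 2..4  -- padding (2B); 4..8  gid  (4B, 4-aligned); 8..12  uid  (4B, 4-aligned); 12..16  -- padding (4B); 16..24  prio  (8B, 8-aligned); sizeof = 24, alignof = 8
0..8  layer  (8B, 8-aligned)
8..9  stride  (1B, 1-aligned)
9..10  height  (1B, 1-aligned)
10..16  -- padding (6B)
16..40  format  (24B, 8-aligned)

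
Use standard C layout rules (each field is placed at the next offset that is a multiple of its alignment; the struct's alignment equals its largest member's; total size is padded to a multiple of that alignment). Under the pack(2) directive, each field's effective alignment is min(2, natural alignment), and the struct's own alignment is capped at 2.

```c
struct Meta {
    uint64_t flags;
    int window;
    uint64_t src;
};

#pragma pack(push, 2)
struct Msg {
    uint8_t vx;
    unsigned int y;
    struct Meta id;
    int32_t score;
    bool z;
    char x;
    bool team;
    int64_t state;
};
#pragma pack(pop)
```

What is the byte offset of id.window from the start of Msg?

Meta: @0: flags [8B, align 8] → 8; @8: window [4B, align 4] → 12; +4 pad (align 8); @16: src [8B, align 8] → 24; size 24, align 8
@0: vx [1B, align 1] → 1
+1 pad (align 2)
@2: y [4B, align 2] → 6
@6: id [24B, align 2] → 30
within Meta: window at 8
6 + 8 = 14

14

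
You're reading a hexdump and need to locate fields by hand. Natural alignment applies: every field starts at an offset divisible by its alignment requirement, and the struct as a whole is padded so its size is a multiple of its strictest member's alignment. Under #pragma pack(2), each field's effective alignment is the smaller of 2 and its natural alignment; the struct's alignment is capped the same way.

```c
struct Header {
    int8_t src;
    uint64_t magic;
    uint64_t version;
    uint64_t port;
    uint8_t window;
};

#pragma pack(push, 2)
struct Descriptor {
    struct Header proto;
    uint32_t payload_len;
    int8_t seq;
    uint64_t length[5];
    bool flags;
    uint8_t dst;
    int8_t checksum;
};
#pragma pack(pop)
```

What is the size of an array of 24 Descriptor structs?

2160

Header: src at 0 (size 1, align 1) → ends 1; pad 7 to align 8 for magic; magic at 8 (size 8, align 8) → ends 16; version at 16 (size 8, align 8) → ends 24; port at 24 (size 8, align 8) → ends 32; window at 32 (size 1, align 1) → ends 33; tail pad 7 to reach multiple of 8; total 40 bytes, alignment 8
proto at 0 (size 40, align 2) → ends 40
payload_len at 40 (size 4, align 2) → ends 44
seq at 44 (size 1, align 1) → ends 45
pad 1 to align 2 for length
length at 46 (size 40, align 2) → ends 86
flags at 86 (size 1, align 1) → ends 87
dst at 87 (size 1, align 1) → ends 88
checksum at 88 (size 1, align 1) → ends 89
tail pad 1 to reach multiple of 2
total 90 bytes, alignment 2
array of 24: 24 × 90 = 2160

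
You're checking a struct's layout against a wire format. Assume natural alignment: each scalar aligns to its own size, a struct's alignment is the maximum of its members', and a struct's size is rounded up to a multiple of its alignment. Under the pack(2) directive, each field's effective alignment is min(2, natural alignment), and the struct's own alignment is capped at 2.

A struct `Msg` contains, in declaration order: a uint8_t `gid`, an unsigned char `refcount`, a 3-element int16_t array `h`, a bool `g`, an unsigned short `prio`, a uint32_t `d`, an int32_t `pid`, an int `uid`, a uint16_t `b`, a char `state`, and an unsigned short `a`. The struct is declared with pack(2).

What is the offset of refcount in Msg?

@0: gid [1B, align 1] → 1
@1: refcount [1B, align 1] → 2

1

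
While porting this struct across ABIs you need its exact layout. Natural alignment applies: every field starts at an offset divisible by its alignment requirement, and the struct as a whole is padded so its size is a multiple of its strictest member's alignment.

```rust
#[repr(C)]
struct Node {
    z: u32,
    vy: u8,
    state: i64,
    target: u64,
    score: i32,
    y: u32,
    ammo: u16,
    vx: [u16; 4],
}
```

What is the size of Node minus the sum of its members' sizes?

@0: z [4B, align 4] → 4
@4: vy [1B, align 1] → 5
+3 pad (align 8)
@8: state [8B, align 8] → 16
@16: target [8B, align 8] → 24
@24: score [4B, align 4] → 28
@28: y [4B, align 4] → 32
@32: ammo [2B, align 2] → 34
@34: vx [8B, align 2] → 42
+6 tail pad (align 8)
size 48, align 8
data bytes 39, size 48 → padding 9

9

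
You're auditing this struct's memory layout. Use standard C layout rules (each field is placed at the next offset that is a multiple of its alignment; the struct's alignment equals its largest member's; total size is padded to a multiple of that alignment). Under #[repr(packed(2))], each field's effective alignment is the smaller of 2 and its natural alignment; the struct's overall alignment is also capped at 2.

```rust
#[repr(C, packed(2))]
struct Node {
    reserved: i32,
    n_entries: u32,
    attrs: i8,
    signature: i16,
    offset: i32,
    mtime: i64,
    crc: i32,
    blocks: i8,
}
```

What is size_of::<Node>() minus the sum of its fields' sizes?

2

reserved at 0 (size 4, align 2) → ends 4
n_entries at 4 (size 4, align 2) → ends 8
attrs at 8 (size 1, align 1) → ends 9
pad 1 to align 2 for signature
signature at 10 (size 2, align 2) → ends 12
offset at 12 (size 4, align 2) → ends 16
mtime at 16 (size 8, align 2) → ends 24
crc at 24 (size 4, align 2) → ends 28
blocks at 28 (size 1, align 1) → ends 29
tail pad 1 to reach multiple of 2
total 30 bytes, alignment 2
data bytes 28, size 30 → padding 2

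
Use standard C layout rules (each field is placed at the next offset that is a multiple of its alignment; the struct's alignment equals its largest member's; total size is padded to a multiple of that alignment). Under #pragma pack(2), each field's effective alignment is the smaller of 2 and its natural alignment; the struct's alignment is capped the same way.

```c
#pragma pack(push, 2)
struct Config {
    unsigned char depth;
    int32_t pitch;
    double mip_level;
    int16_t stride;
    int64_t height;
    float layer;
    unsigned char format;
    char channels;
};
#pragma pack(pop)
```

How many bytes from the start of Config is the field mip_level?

6

0..1  depth  (1B, 1-aligned)
1..2  -- padding (1B)
2..6  pitch  (4B, 2-aligned)
6..14  mip_level  (8B, 2-aligned)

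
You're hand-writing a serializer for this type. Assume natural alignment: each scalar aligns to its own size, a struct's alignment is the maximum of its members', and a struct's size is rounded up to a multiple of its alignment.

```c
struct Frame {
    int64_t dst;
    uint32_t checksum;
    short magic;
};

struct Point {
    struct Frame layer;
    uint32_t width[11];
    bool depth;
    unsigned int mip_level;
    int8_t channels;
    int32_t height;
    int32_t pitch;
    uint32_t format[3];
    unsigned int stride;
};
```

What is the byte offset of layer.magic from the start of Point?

12

Frame: dst at 0 (size 8, align 8) → ends 8; checksum at 8 (size 4, align 4) → ends 12; magic at 12 (size 2, align 2) → ends 14; tail pad 2 to reach multiple of 8; total 16 bytes, alignment 8
layer at 0 (size 16, align 8) → ends 16
within Frame: magic at 12
0 + 12 = 12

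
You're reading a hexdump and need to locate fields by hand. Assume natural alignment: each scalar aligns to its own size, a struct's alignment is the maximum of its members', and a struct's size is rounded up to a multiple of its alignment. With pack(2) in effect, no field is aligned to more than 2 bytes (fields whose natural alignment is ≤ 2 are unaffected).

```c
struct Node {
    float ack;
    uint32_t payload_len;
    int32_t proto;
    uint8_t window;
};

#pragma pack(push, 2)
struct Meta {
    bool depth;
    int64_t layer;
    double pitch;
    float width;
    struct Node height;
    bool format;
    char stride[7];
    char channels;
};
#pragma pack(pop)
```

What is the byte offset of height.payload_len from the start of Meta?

26

Node: @0: ack [4B, align 4] → 4; @4: payload_len [4B, align 4] → 8; @8: proto [4B, align 4] → 12; @12: window [1B, align 1] → 13; +3 tail pad (align 4); size 16, align 4
@0: depth [1B, align 1] → 1
+1 pad (align 2)
@2: layer [8B, align 2] → 10
@10: pitch [8B, align 2] → 18
@18: width [4B, align 2] → 22
@22: height [16B, align 2] → 38
within Node: payload_len at 4
22 + 4 = 26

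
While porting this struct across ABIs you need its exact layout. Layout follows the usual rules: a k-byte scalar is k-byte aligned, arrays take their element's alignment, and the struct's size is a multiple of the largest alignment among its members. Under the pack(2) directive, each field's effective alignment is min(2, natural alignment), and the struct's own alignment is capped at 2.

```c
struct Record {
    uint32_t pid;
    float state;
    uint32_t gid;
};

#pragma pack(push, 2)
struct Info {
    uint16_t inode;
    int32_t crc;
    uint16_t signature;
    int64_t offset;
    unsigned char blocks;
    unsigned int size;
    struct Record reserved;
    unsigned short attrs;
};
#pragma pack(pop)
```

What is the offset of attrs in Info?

Record: @0: pid [4B, align 4] → 4; @4: state [4B, align 4] → 8; @8: gid [4B, align 4] → 12; size 12, align 4
@0: inode [2B, align 2] → 2
@2: crc [4B, align 2] → 6
@6: signature [2B, align 2] → 8
@8: offset [8B, align 2] → 16
@16: blocks [1B, align 1] → 17
+1 pad (align 2)
@18: size [4B, align 2] → 22
@22: reserved [12B, align 2] → 34
@34: attrs [2B, align 2] → 36

34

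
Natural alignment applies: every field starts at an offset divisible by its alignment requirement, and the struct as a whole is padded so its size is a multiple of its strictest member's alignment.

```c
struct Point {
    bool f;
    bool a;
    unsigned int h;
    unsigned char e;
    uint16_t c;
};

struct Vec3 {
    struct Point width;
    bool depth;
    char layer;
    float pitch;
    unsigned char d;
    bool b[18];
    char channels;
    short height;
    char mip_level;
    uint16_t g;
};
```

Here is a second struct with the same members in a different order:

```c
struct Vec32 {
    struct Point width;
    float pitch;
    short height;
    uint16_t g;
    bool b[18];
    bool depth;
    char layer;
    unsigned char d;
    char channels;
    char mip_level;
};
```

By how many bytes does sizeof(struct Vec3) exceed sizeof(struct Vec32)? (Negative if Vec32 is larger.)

4

Point: f at 0 (size 1, align 1) → ends 1; a at 1 (size 1, align 1) → ends 2; pad 2 to align 4 for h; h at 4 (size 4, align 4) → ends 8; e at 8 (size 1, align 1) → ends 9; pad 1 to align 2 for c; c at 10 (size 2, align 2) → ends 12; total 12 bytes, alignment 4
width at 0 (size 12, align 4) → ends 12
depth at 12 (size 1, align 1) → ends 13
layer at 13 (size 1, align 1) → ends 14
pad 2 to align 4 for pitch
pitch at 16 (size 4, align 4) → ends 20
d at 20 (size 1, align 1) → ends 21
b at 21 (size 18, align 1) → ends 39
channels at 39 (size 1, align 1) → ends 40
height at 40 (size 2, align 2) → ends 42
mip_level at 42 (size 1, align 1) → ends 43
pad 1 to align 2 for g
g at 44 (size 2, align 2) → ends 46
tail pad 2 to reach multiple of 4
total 48 bytes, alignment 4
— Vec32 —
width at 0 (size 12, align 4) → ends 12
pitch at 12 (size 4, align 4) → ends 16
height at 16 (size 2, align 2) → ends 18
g at 18 (size 2, align 2) → ends 20
b at 20 (size 18, align 1) → ends 38
depth at 38 (size 1, align 1) → ends 39
layer at 39 (size 1, align 1) → ends 40
d at 40 (size 1, align 1) → ends 41
channels at 41 (size 1, align 1) → ends 42
mip_level at 42 (size 1, align 1) → ends 43
tail pad 1 to reach multiple of 4
total 44 bytes, alignment 4
48 − 44 = 4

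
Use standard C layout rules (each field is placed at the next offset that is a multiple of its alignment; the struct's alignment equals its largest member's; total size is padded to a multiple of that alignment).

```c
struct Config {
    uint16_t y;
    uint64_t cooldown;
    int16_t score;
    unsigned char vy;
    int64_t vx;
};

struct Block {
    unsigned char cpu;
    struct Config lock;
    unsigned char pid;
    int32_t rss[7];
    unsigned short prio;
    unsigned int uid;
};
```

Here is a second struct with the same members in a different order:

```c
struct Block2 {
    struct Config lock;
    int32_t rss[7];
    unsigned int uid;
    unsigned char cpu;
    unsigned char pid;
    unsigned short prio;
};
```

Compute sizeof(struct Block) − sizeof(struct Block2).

Config: @0: y [2B, align 2] → 2; +6 pad (align 8); @8: cooldown [8B, align 8] → 16; @16: score [2B, align 2] → 18; @18: vy [1B, align 1] → 19; +5 pad (align 8); @24: vx [8B, align 8] → 32; size 32, align 8
@0: cpu [1B, align 1] → 1
+7 pad (align 8)
@8: lock [32B, align 8] → 40
@40: pid [1B, align 1] → 41
+3 pad (align 4)
@44: rss [28B, align 4] → 72
@72: prio [2B, align 2] → 74
+2 pad (align 4)
@76: uid [4B, align 4] → 80
size 80, align 8
— Block2 —
@0: lock [32B, align 8] → 32
@32: rss [28B, align 4] → 60
@60: uid [4B, align 4] → 64
@64: cpu [1B, align 1] → 65
@65: pid [1B, align 1] → 66
@66: prio [2B, align 2] → 68
+4 tail pad (align 8)
size 72, align 8
80 − 72 = 8

8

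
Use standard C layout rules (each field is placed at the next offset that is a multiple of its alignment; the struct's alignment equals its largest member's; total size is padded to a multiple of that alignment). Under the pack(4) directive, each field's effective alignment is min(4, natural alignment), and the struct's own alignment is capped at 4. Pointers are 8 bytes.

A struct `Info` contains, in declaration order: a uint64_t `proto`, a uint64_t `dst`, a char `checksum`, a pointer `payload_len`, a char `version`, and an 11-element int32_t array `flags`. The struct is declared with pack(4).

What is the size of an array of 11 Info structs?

836

@0: proto [8B, align 4] → 8
@8: dst [8B, align 4] → 16
@16: checksum [1B, align 1] → 17
+3 pad (align 4)
@20: payload_len [8B, align 4] → 28
@28: version [1B, align 1] → 29
+3 pad (align 4)
@32: flags [44B, align 4] → 76
size 76, align 4
array of 11: 11 × 76 = 836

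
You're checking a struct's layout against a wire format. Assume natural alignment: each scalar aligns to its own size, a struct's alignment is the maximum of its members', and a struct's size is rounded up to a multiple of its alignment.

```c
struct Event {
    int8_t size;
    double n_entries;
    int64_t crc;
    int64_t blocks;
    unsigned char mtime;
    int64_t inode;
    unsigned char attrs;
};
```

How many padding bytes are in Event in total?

21

size at 0 (size 1, align 1) → ends 1
pad 7 to align 8 for n_entries
n_entries at 8 (size 8, align 8) → ends 16
crc at 16 (size 8, align 8) → ends 24
blocks at 24 (size 8, align 8) → ends 32
mtime at 32 (size 1, align 1) → ends 33
pad 7 to align 8 for inode
inode at 40 (size 8, align 8) → ends 48
attrs at 48 (size 1, align 1) → ends 49
tail pad 7 to reach multiple of 8
total 56 bytes, alignment 8
data bytes 35, size 56 → padding 21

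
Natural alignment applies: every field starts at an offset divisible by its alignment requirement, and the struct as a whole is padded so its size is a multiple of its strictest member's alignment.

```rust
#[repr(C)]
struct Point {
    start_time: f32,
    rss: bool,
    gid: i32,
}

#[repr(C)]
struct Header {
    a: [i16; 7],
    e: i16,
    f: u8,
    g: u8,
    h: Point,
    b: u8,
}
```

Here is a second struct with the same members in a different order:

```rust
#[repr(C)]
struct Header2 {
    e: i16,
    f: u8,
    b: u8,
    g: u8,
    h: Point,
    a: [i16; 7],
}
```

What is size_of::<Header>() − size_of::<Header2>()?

Point: start_time at 0 (size 4, align 4) → ends 4; rss at 4 (size 1, align 1) → ends 5; pad 3 to align 4 for gid; gid at 8 (size 4, align 4) → ends 12; total 12 bytes, alignment 4
a at 0 (size 14, align 2) → ends 14
e at 14 (size 2, align 2) → ends 16
f at 16 (size 1, align 1) → ends 17
g at 17 (size 1, align 1) → ends 18
pad 2 to align 4 for h
h at 20 (size 12, align 4) → ends 32
b at 32 (size 1, align 1) → ends 33
tail pad 3 to reach multiple of 4
total 36 bytes, alignment 4
— Header2 —
e at 0 (size 2, align 2) → ends 2
f at 2 (size 1, align 1) → ends 3
b at 3 (size 1, align 1) → ends 4
g at 4 (size 1, align 1) → ends 5
pad 3 to align 4 for h
h at 8 (size 12, align 4) → ends 20
a at 20 (size 14, align 2) → ends 34
tail pad 2 to reach multiple of 4
total 36 bytes, alignment 4
36 − 36 = 0

0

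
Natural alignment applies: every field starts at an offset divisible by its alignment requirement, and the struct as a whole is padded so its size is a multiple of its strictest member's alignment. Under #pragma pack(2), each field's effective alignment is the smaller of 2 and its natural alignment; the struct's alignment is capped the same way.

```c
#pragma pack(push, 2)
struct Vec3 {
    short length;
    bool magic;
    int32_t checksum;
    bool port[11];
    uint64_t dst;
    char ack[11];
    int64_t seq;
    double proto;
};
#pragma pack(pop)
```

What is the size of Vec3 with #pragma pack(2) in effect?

56

0..2  length  (2B, 2-aligned)
2..3  magic  (1B, 1-aligned)
3..4  -- padding (1B)
4..8  checksum  (4B, 2-aligned)
8..19  port  (11B, 1-aligned)
19..20  -- padding (1B)
20..28  dst  (8B, 2-aligned)
28..39  ack  (11B, 1-aligned)
39..40  -- padding (1B)
40..48  seq  (8B, 2-aligned)
48..56  proto  (8B, 2-aligned)
sizeof = 56, alignof = 2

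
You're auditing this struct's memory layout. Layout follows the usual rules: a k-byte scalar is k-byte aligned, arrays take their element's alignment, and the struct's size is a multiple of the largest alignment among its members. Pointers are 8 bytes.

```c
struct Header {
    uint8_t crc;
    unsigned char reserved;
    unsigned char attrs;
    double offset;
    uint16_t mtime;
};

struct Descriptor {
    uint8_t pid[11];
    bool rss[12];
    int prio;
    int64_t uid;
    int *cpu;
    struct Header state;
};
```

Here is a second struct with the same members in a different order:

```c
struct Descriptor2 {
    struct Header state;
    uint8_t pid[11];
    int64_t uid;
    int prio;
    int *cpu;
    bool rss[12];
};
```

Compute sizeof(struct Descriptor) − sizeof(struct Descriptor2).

Header: crc at 0 (size 1, align 1) → ends 1; reserved at 1 (size 1, align 1) → ends 2; attrs at 2 (size 1, align 1) → ends 3; pad 5 to align 8 for offset; offset at 8 (size 8, align 8) → ends 16; mtime at 16 (size 2, align 2) → ends 18; tail pad 6 to reach multiple of 8; total 24 bytes, alignment 8
pid at 0 (size 11, align 1) → ends 11
rss at 11 (size 12, align 1) → ends 23
pad 1 to align 4 for prio
prio at 24 (size 4, align 4) → ends 28
pad 4 to align 8 for uid
uid at 32 (size 8, align 8) → ends 40
cpu at 40 (size 8, align 8) → ends 48
state at 48 (size 24, align 8) → ends 72
total 72 bytes, alignment 8
— Descriptor2 —
state at 0 (size 24, align 8) → ends 24
pid at 24 (size 11, align 1) → ends 35
pad 5 to align 8 for uid
uid at 40 (size 8, align 8) → ends 48
prio at 48 (size 4, align 4) → ends 52
pad 4 to align 8 for cpu
cpu at 56 (size 8, align 8) → ends 64
rss at 64 (size 12, align 1) → ends 76
tail pad 4 to reach multiple of 8
total 80 bytes, alignment 8
72 − 80 = -8

-8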